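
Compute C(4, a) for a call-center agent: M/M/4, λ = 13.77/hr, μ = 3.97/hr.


a = λ/μ = 3.4685; ρ = a/4 = 0.8671
P₀ = 0.015917 (from M/M/c formula)
C(c,a) = [a^c/(c!(1−ρ))]·P₀ = [144.73506/(24·0.1329)]·0.015917
= 45.38690·0.015917 = 0.722429

Final: 0.722429


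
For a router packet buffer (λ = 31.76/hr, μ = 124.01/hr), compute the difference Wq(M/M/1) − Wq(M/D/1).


ρ = 31.76/124.01 = 0.2561
Wq(M/M/1) = ρ/(μ−λ) = 0.2561/92.25 = 0.002776 hr
Wq(M/D/1) = ρ/(2(μ−λ)) = 0.001388 hr
Savings = 0.002776 − 0.001388 = 0.001388 hr

Final: 0.001388 hr


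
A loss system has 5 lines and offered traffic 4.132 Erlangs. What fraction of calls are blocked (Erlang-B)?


B(c,a) = (a^c/c!) / Σ_{k=0}^{c} a^k/k!
a^5/5! = 10.037379
Σ terms (k=0..5): 1.00000 + 4.13200 + 8.53671 + 11.75790 + 12.14591 + 10.03738 = 47.609898
B = 10.037379/47.609898 = 0.210825

Final: 0.210825


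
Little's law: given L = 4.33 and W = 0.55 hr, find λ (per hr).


λ = L/W = 4.33/0.55 = 7.8727 /hr

Final: 7.8727 /hr


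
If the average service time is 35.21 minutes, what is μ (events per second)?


μ = 1/(service time) in consistent units.
1 second = 0.0166667 min, so μ = 0.0166667/35.21 = 0.0004734 per second

Final: 0.0004734 /sec


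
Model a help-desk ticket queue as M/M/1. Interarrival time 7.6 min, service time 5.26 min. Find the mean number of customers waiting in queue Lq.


λ = 60/7.6 = 7.8947 /hr
μ = 60/5.26 = 11.4068 /hr
ρ = λ/μ = 7.8947/11.4068 = 0.6921
Lq = ρ²/(1−ρ) = 0.4790/0.3079 = 1.5558

Final: 1.5558


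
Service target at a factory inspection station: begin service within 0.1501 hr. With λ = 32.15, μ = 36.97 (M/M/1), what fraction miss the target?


ρ = 32.15/36.97 = 0.8696
P(Wq > t) = ρ·e^{−(μ−λ)t} = 0.8696·e^{−0.7235}
= 0.8696·0.485060 = 0.421820

Final: 0.421820


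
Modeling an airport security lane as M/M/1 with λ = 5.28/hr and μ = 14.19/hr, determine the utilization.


ρ = λ/μ = 5.28/14.19 = 0.3721

Final: 0.3721


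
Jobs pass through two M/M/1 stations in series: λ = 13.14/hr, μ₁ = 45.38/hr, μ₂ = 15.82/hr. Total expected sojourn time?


Each node sees arrival rate λ = 13.14/hr (tandem ⇒ throughput preserved).
W₁ = 1/(μ₁−λ) = 1/(45.38−13.14) = 0.03102 hr
W₂ = 1/(μ₂−λ) = 1/(15.82−13.14) = 0.37313 hr
W_total = W₁ + W₂ = 0.03102 + 0.37313 = 0.40415 hr

Final: 0.40415 hr


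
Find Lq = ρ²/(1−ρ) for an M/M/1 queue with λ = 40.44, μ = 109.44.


ρ = 40.44/109.44 = 0.3695
Lq = ρ²/(1−ρ) = 0.1365/0.6305 = 0.2166

Final: 0.2166


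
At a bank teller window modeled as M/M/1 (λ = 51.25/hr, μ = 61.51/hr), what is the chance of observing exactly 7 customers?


ρ = 51.25/61.51 = 0.8332
P_n = (1−ρ)·ρ^n = (1 − 0.8332)·0.8332^7 = 0.1668·0.278764 = 0.046498

Final: 0.046498


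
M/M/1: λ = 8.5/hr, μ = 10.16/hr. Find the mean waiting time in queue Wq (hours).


ρ = 8.5/10.16 = 0.8366
Wq = ρ/(μ−λ) = 0.8366/(10.16 − 8.5) = 0.8366/1.66 = 0.5040 hr

Final: 0.5040 hr


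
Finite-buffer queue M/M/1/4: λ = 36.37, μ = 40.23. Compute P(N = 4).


ρ = λ/μ = 36.37/40.23 = 0.9041
P_K = (1−ρ)ρ^K/(1−ρ^(K+1)) = (0.09595·0.667995)/(1 − 0.603902)
= 0.064093/0.396098 = 0.161811

Final: 0.161811


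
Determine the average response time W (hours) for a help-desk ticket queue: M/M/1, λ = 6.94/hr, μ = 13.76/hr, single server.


W = 1/(μ−λ) = 1/(13.76 − 6.94) = 1/6.82 = 0.1466 hr

Final: 0.1466 hr


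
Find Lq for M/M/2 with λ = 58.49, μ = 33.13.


a = λ/μ = 1.7655; ρ = a/2 = 0.8827
P₀ = 0.062285
Lq = P₀·a^c·ρ / (c!·(1−ρ)²) = 0.062285·3.11688·0.8827/(2·0.01375)
= 6.23106

Final: 6.23106


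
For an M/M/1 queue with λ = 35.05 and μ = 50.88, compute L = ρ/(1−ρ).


ρ = λ/μ = 35.05/50.88 = 0.6889
L = ρ/(1−ρ) = 0.6889/(1 − 0.6889) = 0.6889/0.3111 = 2.2142

Final: 2.2142


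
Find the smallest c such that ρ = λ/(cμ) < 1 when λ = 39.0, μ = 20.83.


Stability requires cμ > λ ⇔ c > λ/μ.
λ/μ = 39.0/20.83 = 1.8723
Minimum integer c = ⌊1.8723⌋ + 1 = 2
Check: 2·20.83 = 41.66 > 39.0, while 1·20.83 = 20.83 ≤ 39.0

Final: 2 servers


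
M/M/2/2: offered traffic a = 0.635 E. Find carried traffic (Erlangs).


B(2,0.635) = 0.109774 (Erlang-B)
Carried load = a(1 − B) = 0.635·(1 − 0.109774) = 0.635·0.890226 = 0.5653 E

Final: 0.5653 Erlangs


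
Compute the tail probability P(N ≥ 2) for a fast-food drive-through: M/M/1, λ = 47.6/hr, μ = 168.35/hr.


ρ = 47.6/168.35 = 0.2827
P(N ≥ n) = ρ^n = 0.2827^2 = 0.079944

Final: 0.079944


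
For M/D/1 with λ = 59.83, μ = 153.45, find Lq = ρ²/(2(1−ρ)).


ρ = 59.83/153.45 = 0.3899
M/D/1: Lq = ρ²/(2(1−ρ)) = 0.1520/(2·0.6101) = 0.12459

Final: 0.12459


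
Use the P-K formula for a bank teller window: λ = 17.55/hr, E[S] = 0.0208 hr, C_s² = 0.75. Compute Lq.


ρ = λ·E[S] = 17.55·0.0208 = 0.3650
Lq = ρ²(1+C_s²)/(2(1−ρ)) = 0.1333·(1+0.75)/(2·0.6350)
= 0.1333·1.7500/1.2699 = 0.18363

Final: 0.18363


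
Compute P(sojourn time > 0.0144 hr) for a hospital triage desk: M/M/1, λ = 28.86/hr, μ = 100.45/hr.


W ~ Exponential(μ−λ) for M/M/1.
μ − λ = 100.45 − 28.86 = 71.5900
P(W > t) = e^{−(μ−λ)t} = e^{−1.0309} = 0.356687

Final: 0.356687


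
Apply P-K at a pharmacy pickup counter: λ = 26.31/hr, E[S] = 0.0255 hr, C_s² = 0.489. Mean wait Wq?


ρ = λ·E[S] = 26.31·0.0255 = 0.6709
E[S²] = E[S]²(1+C_s²) = 0.0255²·(1+0.489) = 0.0009682
Wq = λ·E[S²]/(2(1−ρ)) = 26.31·0.0009682/(2·0.3291) = 0.03870 hr

Final: 0.03870 hr


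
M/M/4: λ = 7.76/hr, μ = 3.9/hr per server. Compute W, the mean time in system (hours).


a = 1.9897; ρ = 0.4974; P₀ = 0.131896
Lq = P₀·a^c·ρ/(c!(1−ρ)²) = 0.16965
Wq = Lq/λ = 0.16965/7.76 = 0.02186 hr
W = Wq + 1/μ = 0.02186 + 0.25641 = 0.27827 hr

Final: 0.27827 hr


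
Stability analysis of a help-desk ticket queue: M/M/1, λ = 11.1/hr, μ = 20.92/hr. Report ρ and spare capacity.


Total capacity cμ = 1·20.92 = 20.92/hr
ρ = λ/(cμ) = 11.1/20.92 = 0.5306
Stable ⇔ ρ < 1: YES
Spare capacity = cμ − λ = 20.92 − 11.1 = 9.82/hr

Final: ρ = 0.5306; stable; margin = 9.82/hr


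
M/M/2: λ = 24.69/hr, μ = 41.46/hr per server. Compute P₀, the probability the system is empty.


a = λ/μ = 24.69/41.46 = 0.5955; ρ = a/c = 0.2978
Σ_{k=0}^{1} a^k/k! (terms k=0..1) = 1.00000 + 0.59551 = 1.59551
Tail: a^2/(2!(1−ρ)) = 0.35464/(2·0.7022) = 0.25250
P₀ = 1/(1.59551 + 0.25250) = 1/1.84802 = 0.541121

Final: 0.541121


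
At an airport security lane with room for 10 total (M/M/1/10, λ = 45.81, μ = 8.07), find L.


ρ = 45.81/8.07 = 5.6766
L = ρ[1 − (K+1)ρ^K + Kρ^(K+1)] / [(1−ρ)(1−ρ^(K+1))]
Numerator: 5.6766·(1 − 11·34743020.336241 + 10·197221531.797175) = 9026001038.966631
Denominator: (-4.6766)·(-197221530.797175) = 922322251.832143
L = 9026001038.966631/922322251.832143 = 9.7862

Final: 9.7862


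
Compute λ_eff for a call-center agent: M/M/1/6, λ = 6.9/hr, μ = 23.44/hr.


ρ = 0.2944; P_K = (1−ρ)ρ^6/(1−ρ^7) = 0.0004592
λ_eff = λ(1 − P_K) = 6.9·(1 − 0.0004592) = 6.9·0.999541 = 6.8968 /hr

Final: 6.8968 /hr


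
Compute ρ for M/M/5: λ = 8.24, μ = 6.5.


ρ = λ/(cμ) = 8.24/(5·6.5) = 8.24/32.50 = 0.2535

Final: 0.2535


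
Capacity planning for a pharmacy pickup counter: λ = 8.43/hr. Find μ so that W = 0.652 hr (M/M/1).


W = 1/(μ−λ) ⇒ μ − λ = 1/W = 1/0.652 = 1.5337
μ = λ + 1/W = 8.43 + 1.5337 = 9.9637 per hr

Final: 9.9637 /hr


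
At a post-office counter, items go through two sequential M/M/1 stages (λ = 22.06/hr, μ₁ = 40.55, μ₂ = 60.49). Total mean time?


Each node sees arrival rate λ = 22.06/hr (tandem ⇒ throughput preserved).
W₁ = 1/(μ₁−λ) = 1/(40.55−22.06) = 0.05408 hr
W₂ = 1/(μ₂−λ) = 1/(60.49−22.06) = 0.02602 hr
W_total = W₁ + W₂ = 0.05408 + 0.02602 = 0.08010 hr

Final: 0.08010 hr


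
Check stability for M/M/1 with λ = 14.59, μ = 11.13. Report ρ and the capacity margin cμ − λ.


Total capacity cμ = 1·11.13 = 11.13/hr
ρ = λ/(cμ) = 14.59/11.13 = 1.3109
Stable ⇔ ρ < 1: NO
Spare capacity = cμ − λ = 11.13 − 14.59 = -3.46/hr

Final: ρ = 1.3109; unstable; margin = -3.46/hr


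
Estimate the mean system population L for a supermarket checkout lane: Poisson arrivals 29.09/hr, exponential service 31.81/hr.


ρ = λ/μ = 29.09/31.81 = 0.9145
L = ρ/(1−ρ) = 0.9145/(1 − 0.9145) = 0.9145/0.08551 = 10.6949

Final: 10.6949


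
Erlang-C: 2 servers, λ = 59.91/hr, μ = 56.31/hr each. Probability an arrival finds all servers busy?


a = λ/μ = 1.0639; ρ = a/2 = 0.5320
P₀ = 0.305512 (from M/M/c formula)
C(c,a) = [a^c/(c!(1−ρ))]·P₀ = [1.13195/(2·0.4680)]·0.305512
= 1.20926·0.305512 = 0.369444

Final: 0.369444


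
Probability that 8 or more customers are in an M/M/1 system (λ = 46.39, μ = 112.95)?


ρ = 46.39/112.95 = 0.4107
P(N ≥ n) = ρ^n = 0.4107^8 = 0.0008097

Final: 0.0008097


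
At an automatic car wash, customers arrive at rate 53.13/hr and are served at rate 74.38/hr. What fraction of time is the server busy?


ρ = λ/μ = 53.13/74.38 = 0.7143

Final: 0.7143


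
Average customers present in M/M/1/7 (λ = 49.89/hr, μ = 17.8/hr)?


ρ = 49.89/17.8 = 2.8028
L = ρ[1 − (K+1)ρ^K + Kρ^(K+1)] / [(1−ρ)(1−ρ^(K+1))]
Numerator: 2.8028·(1 − 8·1358.796787 + 7·3808.447850) = 44255.683077
Denominator: (-1.8028)·(-3807.447850) = 6864.101208
L = 44255.683077/6864.101208 = 6.4474

Final: 6.4474


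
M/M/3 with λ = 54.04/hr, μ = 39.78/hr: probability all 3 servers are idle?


a = λ/μ = 54.04/39.78 = 1.3585; ρ = a/c = 0.4528
Σ_{k=0}^{2} a^k/k! (terms k=0..2) = 1.00000 + 1.35847 + 0.92272 = 3.28119
Tail: a^3/(3!(1−ρ)) = 2.50698/(6·0.5472) = 0.76361
P₀ = 1/(3.28119 + 0.76361) = 1/4.04481 = 0.247231

Final: 0.247231


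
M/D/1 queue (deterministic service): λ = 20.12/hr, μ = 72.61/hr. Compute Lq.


ρ = 20.12/72.61 = 0.2771
M/D/1: Lq = ρ²/(2(1−ρ)) = 0.07678/(2·0.7229) = 0.05311

Final: 0.05311


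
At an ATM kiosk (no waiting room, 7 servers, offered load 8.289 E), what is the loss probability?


B(c,a) = (a^c/c!) / Σ_{k=0}^{c} a^k/k!
a^7/7! = 533.438603
Σ terms (k=0..7): 1.00000 + 8.28900 + 34.35376 + 94.91944 + 196.69681 + 326.08397 + 450.48501 + 533.43860 = 1645.266593
B = 533.438603/1645.266593 = 0.324226

Final: 0.324226


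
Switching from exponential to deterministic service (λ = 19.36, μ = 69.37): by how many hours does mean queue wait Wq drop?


ρ = 19.36/69.37 = 0.2791
Wq(M/M/1) = ρ/(μ−λ) = 0.2791/50.01 = 0.005581 hr
Wq(M/D/1) = ρ/(2(μ−λ)) = 0.002790 hr
Savings = 0.005581 − 0.002790 = 0.002790 hr

Final: 0.002790 hr


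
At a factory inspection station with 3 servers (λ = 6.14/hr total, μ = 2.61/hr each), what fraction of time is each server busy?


ρ = λ/(cμ) = 6.14/(3·2.61) = 6.14/7.83 = 0.7842

Final: 0.7842


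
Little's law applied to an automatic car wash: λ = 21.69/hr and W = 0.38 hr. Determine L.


L = λW = 21.69·0.38 = 8.2422

Final: 8.2422


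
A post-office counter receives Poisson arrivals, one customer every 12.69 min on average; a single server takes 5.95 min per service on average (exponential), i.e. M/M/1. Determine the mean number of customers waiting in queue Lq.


λ = 60/12.69 = 4.7281 /hr
μ = 60/5.95 = 10.0840 /hr
ρ = λ/μ = 4.7281/10.0840 = 0.4689
Lq = ρ²/(1−ρ) = 0.2198/0.5311 = 0.4139

Final: 0.4139


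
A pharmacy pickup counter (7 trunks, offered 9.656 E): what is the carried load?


B(7,9.656) = 0.393367 (Erlang-B)
Carried load = a(1 − B) = 9.656·(1 − 0.393367) = 9.656·0.606633 = 5.8577 E

Final: 5.8577 Erlangs


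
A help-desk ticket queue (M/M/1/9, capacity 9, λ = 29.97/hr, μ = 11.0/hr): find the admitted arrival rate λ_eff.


ρ = 2.7245; P_K = (1−ρ)ρ^9/(1−ρ^10) = 0.632994
λ_eff = λ(1 − P_K) = 29.97·(1 − 0.632994) = 29.97·0.367006 = 10.9992 /hr

Final: 10.9992 /hr


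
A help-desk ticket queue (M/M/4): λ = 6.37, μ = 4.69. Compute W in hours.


a = 1.3582; ρ = 0.3396; P₀ = 0.255568
Lq = P₀·a^c·ρ/(c!(1−ρ)²) = 0.02821
Wq = Lq/λ = 0.02821/6.37 = 0.004428 hr
W = Wq + 1/μ = 0.004428 + 0.21322 = 0.21765 hr

Final: 0.21765 hr


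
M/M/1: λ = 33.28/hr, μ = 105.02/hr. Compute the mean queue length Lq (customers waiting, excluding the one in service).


ρ = 33.28/105.02 = 0.3169
Lq = ρ²/(1−ρ) = 0.1004/0.6831 = 0.1470

Final: 0.1470


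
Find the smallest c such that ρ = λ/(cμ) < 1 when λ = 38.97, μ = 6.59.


Stability requires cμ > λ ⇔ c > λ/μ.
λ/μ = 38.97/6.59 = 5.9135
Minimum integer c = ⌊5.9135⌋ + 1 = 6
Check: 6·6.59 = 39.54 > 38.97, while 5·6.59 = 32.95 ≤ 38.97

Final: 6 servers


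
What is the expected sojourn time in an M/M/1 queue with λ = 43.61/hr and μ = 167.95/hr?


W = 1/(μ−λ) = 1/(167.95 − 43.61) = 1/124.34 = 0.008042 hr

Final: 0.008042 hr


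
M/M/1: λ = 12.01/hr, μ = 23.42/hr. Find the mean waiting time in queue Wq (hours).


ρ = 12.01/23.42 = 0.5128
Wq = ρ/(μ−λ) = 0.5128/(23.42 − 12.01) = 0.5128/11.41 = 0.04494 hr

Final: 0.04494 hr


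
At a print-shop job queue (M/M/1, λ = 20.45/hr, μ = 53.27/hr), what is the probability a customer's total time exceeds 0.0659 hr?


W ~ Exponential(μ−λ) for M/M/1.
μ − λ = 53.27 − 20.45 = 32.8200
P(W > t) = e^{−(μ−λ)t} = e^{−2.1628} = 0.114998

Final: 0.114998


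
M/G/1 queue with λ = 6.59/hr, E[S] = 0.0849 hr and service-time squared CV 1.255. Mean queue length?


ρ = λ·E[S] = 6.59·0.0849 = 0.5595
Lq = ρ²(1+C_s²)/(2(1−ρ)) = 0.3130·(1+1.255)/(2·0.4405)
= 0.3130·2.2550/0.8810 = 0.80121

Final: 0.80121


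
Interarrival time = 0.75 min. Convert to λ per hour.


λ = 1/(interarrival time) in consistent units.
1 hour = 60 min, so λ = 60/0.75 = 80.0000 per hour

Final: 80.0000 /hr


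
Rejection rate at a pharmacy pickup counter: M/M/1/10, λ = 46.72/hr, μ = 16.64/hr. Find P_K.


ρ = λ/μ = 46.72/16.64 = 2.8077
P_K = (1−ρ)ρ^K/(1−ρ^(K+1)) = (-1.8077·30443.537921)/(1 − 85476.087239)
= -55032.549319/-85475.087239 = 0.643843

Final: 0.643843


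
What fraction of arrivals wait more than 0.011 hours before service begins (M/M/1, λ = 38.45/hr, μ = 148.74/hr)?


ρ = 38.45/148.74 = 0.2585
P(Wq > t) = ρ·e^{−(μ−λ)t} = 0.2585·e^{−1.2132}
= 0.2585·0.297248 = 0.076840

Final: 0.076840


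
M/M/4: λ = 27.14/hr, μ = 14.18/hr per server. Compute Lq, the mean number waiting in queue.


a = λ/μ = 1.9140; ρ = a/4 = 0.4785
P₀ = 0.143137
Lq = P₀·a^c·ρ / (c!·(1−ρ)²) = 0.143137·13.41944·0.4785/(24·0.27197)
= 0.14081

Final: 0.14081


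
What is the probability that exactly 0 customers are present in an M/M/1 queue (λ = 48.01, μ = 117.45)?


ρ = 48.01/117.45 = 0.4088
P_n = (1−ρ)·ρ^n = (1 − 0.4088)·0.4088^0 = 0.5912·1.000000 = 0.591230

Final: 0.591230


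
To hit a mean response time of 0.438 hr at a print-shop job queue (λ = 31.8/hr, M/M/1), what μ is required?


W = 1/(μ−λ) ⇒ μ − λ = 1/W = 1/0.438 = 2.2831
μ = λ + 1/W = 31.8 + 2.2831 = 34.0831 per hr

Final: 34.0831 /hr


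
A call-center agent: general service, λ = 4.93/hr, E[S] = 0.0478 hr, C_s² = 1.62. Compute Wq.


ρ = λ·E[S] = 4.93·0.0478 = 0.2357
E[S²] = E[S]²(1+C_s²) = 0.0478²·(1+1.62) = 0.005986
Wq = λ·E[S²]/(2(1−ρ)) = 4.93·0.005986/(2·0.7643) = 0.01931 hr

Final: 0.01931 hr


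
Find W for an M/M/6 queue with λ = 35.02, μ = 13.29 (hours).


a = 2.6351; ρ = 0.4392; P₀ = 0.071159
Lq = P₀·a^c·ρ/(c!(1−ρ)²) = 0.04620
Wq = Lq/λ = 0.04620/35.02 = 0.001319 hr
W = Wq + 1/μ = 0.001319 + 0.07524 = 0.07656 hr

Final: 0.07656 hr


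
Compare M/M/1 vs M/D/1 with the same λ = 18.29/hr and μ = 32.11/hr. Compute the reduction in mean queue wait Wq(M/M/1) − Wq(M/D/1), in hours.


ρ = 18.29/32.11 = 0.5696
Wq(M/M/1) = ρ/(μ−λ) = 0.5696/13.82 = 0.04122 hr
Wq(M/D/1) = ρ/(2(μ−λ)) = 0.02061 hr
Savings = 0.04122 − 0.02061 = 0.02061 hr

Final: 0.02061 hr


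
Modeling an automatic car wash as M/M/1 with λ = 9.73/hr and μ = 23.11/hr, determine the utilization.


ρ = λ/μ = 9.73/23.11 = 0.4210

Final: 0.4210


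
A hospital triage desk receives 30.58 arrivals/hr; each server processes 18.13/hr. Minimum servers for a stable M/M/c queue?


Stability requires cμ > λ ⇔ c > λ/μ.
λ/μ = 30.58/18.13 = 1.6867
Minimum integer c = ⌊1.6867⌋ + 1 = 2
Check: 2·18.13 = 36.26 > 30.58, while 1·18.13 = 18.13 ≤ 30.58

Final: 2 servers


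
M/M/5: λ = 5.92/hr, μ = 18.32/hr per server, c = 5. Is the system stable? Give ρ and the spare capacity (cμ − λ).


Total capacity cμ = 5·18.32 = 91.60/hr
ρ = λ/(cμ) = 5.92/91.60 = 0.06463
Stable ⇔ ρ < 1: YES
Spare capacity = cμ − λ = 91.60 − 5.92 = 85.68/hr

Final: ρ = 0.06463; stable; margin = 85.68/hr


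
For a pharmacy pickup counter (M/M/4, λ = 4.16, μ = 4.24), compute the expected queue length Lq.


a = λ/μ = 0.9811; ρ = a/4 = 0.2453
P₀ = 0.374390
Lq = P₀·a^c·ρ / (c!·(1−ρ)²) = 0.374390·0.92664·0.2453/(24·0.56960)
= 0.006225

Final: 0.006225


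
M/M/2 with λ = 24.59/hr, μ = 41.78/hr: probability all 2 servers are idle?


a = λ/μ = 24.59/41.78 = 0.5886; ρ = a/c = 0.2943
Σ_{k=0}^{1} a^k/k! (terms k=0..1) = 1.00000 + 0.58856 = 1.58856
Tail: a^2/(2!(1−ρ)) = 0.34640/(2·0.7057) = 0.24542
P₀ = 1/(1.58856 + 0.24542) = 1/1.83398 = 0.545261

Final: 0.545261


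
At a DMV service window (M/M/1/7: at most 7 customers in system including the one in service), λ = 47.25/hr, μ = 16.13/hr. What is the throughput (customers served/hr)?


ρ = 2.9293; P_K = (1−ρ)ρ^7/(1−ρ^8) = 0.658746
λ_eff = λ(1 − P_K) = 47.25·(1 − 0.658746) = 47.25·0.341254 = 16.1243 /hr

Final: 16.1243 /hr


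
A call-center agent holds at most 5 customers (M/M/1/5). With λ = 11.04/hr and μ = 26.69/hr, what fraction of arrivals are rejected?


ρ = λ/μ = 11.04/26.69 = 0.4136
P_K = (1−ρ)ρ^K/(1−ρ^(K+1)) = (0.5864·0.012109)/(1 − 0.005009)
= 0.007100/0.994991 = 0.007136

Final: 0.007136


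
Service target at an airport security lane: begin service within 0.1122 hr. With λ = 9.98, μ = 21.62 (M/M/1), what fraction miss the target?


ρ = 9.98/21.62 = 0.4616
P(Wq > t) = ρ·e^{−(μ−λ)t} = 0.4616·e^{−1.3060}
= 0.4616·0.270899 = 0.125050

Final: 0.125050


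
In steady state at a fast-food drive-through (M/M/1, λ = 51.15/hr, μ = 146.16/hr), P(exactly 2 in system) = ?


ρ = 51.15/146.16 = 0.3500
P_n = (1−ρ)·ρ^n = (1 − 0.3500)·0.3500^2 = 0.6500·0.122471 = 0.079611

Final: 0.079611


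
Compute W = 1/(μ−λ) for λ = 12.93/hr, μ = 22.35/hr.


W = 1/(μ−λ) = 1/(22.35 − 12.93) = 1/9.42 = 0.1062 hr

Final: 0.1062 hr


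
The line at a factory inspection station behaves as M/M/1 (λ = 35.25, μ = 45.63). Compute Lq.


ρ = 35.25/45.63 = 0.7725
Lq = ρ²/(1−ρ) = 0.5968/0.2275 = 2.6234

Final: 2.6234


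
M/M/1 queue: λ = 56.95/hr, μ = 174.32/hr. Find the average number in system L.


ρ = λ/μ = 56.95/174.32 = 0.3267
L = ρ/(1−ρ) = 0.3267/(1 − 0.3267) = 0.3267/0.6733 = 0.4852

Final: 0.4852


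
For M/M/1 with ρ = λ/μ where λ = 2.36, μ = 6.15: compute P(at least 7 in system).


ρ = 2.36/6.15 = 0.3837
P(N ≥ n) = ρ^n = 0.3837^7 = 0.001225

Final: 0.001225


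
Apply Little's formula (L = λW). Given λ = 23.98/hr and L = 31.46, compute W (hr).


W = L/λ = 31.46/23.98 = 1.3119 hr

Final: 1.3119 hr


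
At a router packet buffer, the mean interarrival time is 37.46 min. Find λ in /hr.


λ = 1/(interarrival time) in consistent units.
1 hour = 60 min, so λ = 60/37.46 = 1.6017 per hour

Final: 1.6017 /hr


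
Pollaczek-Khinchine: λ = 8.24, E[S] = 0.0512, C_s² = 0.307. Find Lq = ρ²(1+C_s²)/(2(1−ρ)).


ρ = λ·E[S] = 8.24·0.0512 = 0.4219
Lq = ρ²(1+C_s²)/(2(1−ρ)) = 0.1780·(1+0.307)/(2·0.5781)
= 0.1780·1.3070/1.1562 = 0.20120

Final: 0.20120


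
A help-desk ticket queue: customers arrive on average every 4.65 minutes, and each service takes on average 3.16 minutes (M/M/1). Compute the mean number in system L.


λ = 60/4.65 = 12.9032 /hr
μ = 60/3.16 = 18.9873 /hr
ρ = λ/μ = 12.9032/18.9873 = 0.6796
L = ρ/(1−ρ) = 0.6796/0.3204 = 2.1208

Final: 2.1208


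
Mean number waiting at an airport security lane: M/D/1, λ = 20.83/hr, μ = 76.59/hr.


ρ = 20.83/76.59 = 0.2720
M/D/1: Lq = ρ²/(2(1−ρ)) = 0.07397/(2·0.7280) = 0.05080

Final: 0.05080


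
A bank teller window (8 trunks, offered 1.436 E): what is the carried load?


B(8,1.436) = 0.0001067 (Erlang-B)
Carried load = a(1 − B) = 1.436·(1 − 0.0001067) = 1.436·0.999893 = 1.4358 E

Final: 1.4358 Erlangs


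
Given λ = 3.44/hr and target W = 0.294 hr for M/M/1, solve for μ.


W = 1/(μ−λ) ⇒ μ − λ = 1/W = 1/0.294 = 3.4014
μ = λ + 1/W = 3.44 + 3.4014 = 6.8414 per hr

Final: 6.8414 /hr


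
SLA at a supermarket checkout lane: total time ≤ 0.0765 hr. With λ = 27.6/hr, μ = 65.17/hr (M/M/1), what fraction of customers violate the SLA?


W ~ Exponential(μ−λ) for M/M/1.
μ − λ = 65.17 − 27.6 = 37.5700
P(W > t) = e^{−(μ−λ)t} = e^{−2.8741} = 0.056467

Final: 0.056467


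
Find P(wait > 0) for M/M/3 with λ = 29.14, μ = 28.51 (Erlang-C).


a = λ/μ = 1.0221; ρ = a/3 = 0.3407
P₀ = 0.355320 (from M/M/c formula)
C(c,a) = [a^c/(c!(1−ρ))]·P₀ = [1.06777/(6·0.6593)]·0.355320
= 0.26992·0.355320 = 0.095910

Final: 0.095910


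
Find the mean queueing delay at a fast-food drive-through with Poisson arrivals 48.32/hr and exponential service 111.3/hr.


ρ = 48.32/111.3 = 0.4341
Wq = ρ/(μ−λ) = 0.4341/(111.3 − 48.32) = 0.4341/62.98 = 0.006893 hr

Final: 0.006893 hr


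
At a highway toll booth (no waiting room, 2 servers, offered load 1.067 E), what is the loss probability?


B(c,a) = (a^c/c!) / Σ_{k=0}^{c} a^k/k!
a^2/2! = 0.569244
Σ terms (k=0..2): 1.00000 + 1.06700 + 0.56924 = 2.636245
B = 0.569244/2.636245 = 0.215930

Final: 0.215930


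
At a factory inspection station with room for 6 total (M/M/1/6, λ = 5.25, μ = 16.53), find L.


ρ = 5.25/16.53 = 0.3176
L = ρ[1 − (K+1)ρ^K + Kρ^(K+1)] / [(1−ρ)(1−ρ^(K+1))]
Numerator: 0.3176·(1 − 7·0.001026 + 6·0.0003260) = 0.315944
Denominator: (0.6824)·(0.999674) = 0.682173
L = 0.315944/0.682173 = 0.4631

Final: 0.4631


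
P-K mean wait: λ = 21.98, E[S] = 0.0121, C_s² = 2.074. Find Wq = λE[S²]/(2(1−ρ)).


ρ = λ·E[S] = 21.98·0.0121 = 0.2660
E[S²] = E[S]²(1+C_s²) = 0.0121²·(1+2.074) = 0.0004501
Wq = λ·E[S²]/(2(1−ρ)) = 21.98·0.0004501/(2·0.7340) = 0.006738 hr

Final: 0.006738 hr


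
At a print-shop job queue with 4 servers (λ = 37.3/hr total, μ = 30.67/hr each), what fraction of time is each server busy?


ρ = λ/(cμ) = 37.3/(4·30.67) = 37.3/122.68 = 0.3040

Final: 0.3040


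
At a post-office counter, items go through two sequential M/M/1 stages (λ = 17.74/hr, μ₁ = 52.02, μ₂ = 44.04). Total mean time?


Each node sees arrival rate λ = 17.74/hr (tandem ⇒ throughput preserved).
W₁ = 1/(μ₁−λ) = 1/(52.02−17.74) = 0.02917 hr
W₂ = 1/(μ₂−λ) = 1/(44.04−17.74) = 0.03802 hr
W_total = W₁ + W₂ = 0.02917 + 0.03802 = 0.06719 hr

Final: 0.06719 hr


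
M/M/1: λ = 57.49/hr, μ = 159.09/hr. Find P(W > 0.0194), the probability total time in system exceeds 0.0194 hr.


W ~ Exponential(μ−λ) for M/M/1.
μ − λ = 159.09 − 57.49 = 101.6000
P(W > t) = e^{−(μ−λ)t} = e^{−1.9710} = 0.139312

Final: 0.139312


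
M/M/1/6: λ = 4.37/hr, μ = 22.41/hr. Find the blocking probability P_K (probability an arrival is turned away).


ρ = λ/μ = 4.37/22.41 = 0.1950
P_K = (1−ρ)ρ^K/(1−ρ^(K+1)) = (0.8050·0.00005498)/(1 − 0.00001072)
= 0.00004426/0.999989 = 0.00004426

Final: 0.00004426


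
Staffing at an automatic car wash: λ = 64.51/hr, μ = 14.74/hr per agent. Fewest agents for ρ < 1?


Stability requires cμ > λ ⇔ c > λ/μ.
λ/μ = 64.51/14.74 = 4.3765
Minimum integer c = ⌊4.3765⌋ + 1 = 5
Check: 5·14.74 = 73.70 > 64.51, while 4·14.74 = 58.96 ≤ 64.51

Final: 5 servers


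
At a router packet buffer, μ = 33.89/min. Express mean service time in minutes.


Mean service time = 1/μ = 1/33.89 minute = 0.02951 minute
In minutes: 0.02951 × 1 = 0.02951 min

Final: 0.02951 min


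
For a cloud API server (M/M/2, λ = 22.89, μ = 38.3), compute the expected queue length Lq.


a = λ/μ = 0.5977; ρ = a/2 = 0.2988
P₀ = 0.539853
Lq = P₀·a^c·ρ / (c!·(1−ρ)²) = 0.539853·0.35719·0.2988/(2·0.49165)
= 0.05860

Final: 0.05860


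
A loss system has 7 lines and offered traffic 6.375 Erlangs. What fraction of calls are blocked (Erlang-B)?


B(c,a) = (a^c/c!) / Σ_{k=0}^{c} a^k/k!
a^7/7! = 84.904515
Σ terms (k=0..7): 1.00000 + 6.37500 + 20.32031 + 43.18066 + 68.81918 + 87.74446 + 93.22849 + 84.90452 = 405.572621
B = 84.904515/405.572621 = 0.209345

Final: 0.209345


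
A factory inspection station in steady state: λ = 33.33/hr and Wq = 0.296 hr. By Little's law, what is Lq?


Lq = λWq = 33.33·0.296 = 9.8657

Final: 9.8657


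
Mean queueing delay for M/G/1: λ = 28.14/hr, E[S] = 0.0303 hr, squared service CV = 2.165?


ρ = λ·E[S] = 28.14·0.0303 = 0.8526
E[S²] = E[S]²(1+C_s²) = 0.0303²·(1+2.165) = 0.002906
Wq = λ·E[S²]/(2(1−ρ)) = 28.14·0.002906/(2·0.1474) = 0.27745 hr

Final: 0.27745 hr


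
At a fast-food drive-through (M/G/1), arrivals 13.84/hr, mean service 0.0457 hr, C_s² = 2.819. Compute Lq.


ρ = λ·E[S] = 13.84·0.0457 = 0.6325
Lq = ρ²(1+C_s²)/(2(1−ρ)) = 0.4000·(1+2.819)/(2·0.3675)
= 0.4000·3.8190/0.7350 = 2.07851

Final: 2.07851


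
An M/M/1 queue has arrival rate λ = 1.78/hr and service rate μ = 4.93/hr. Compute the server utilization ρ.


ρ = λ/μ = 1.78/4.93 = 0.3611

Final: 0.3611


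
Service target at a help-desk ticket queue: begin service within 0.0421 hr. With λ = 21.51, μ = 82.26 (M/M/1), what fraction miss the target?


ρ = 21.51/82.26 = 0.2615
P(Wq > t) = ρ·e^{−(μ−λ)t} = 0.2615·e^{−2.5576}
= 0.2615·0.077492 = 0.020263

Final: 0.020263


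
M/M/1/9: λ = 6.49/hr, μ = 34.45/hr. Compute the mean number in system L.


ρ = 6.49/34.45 = 0.1884
L = ρ[1 − (K+1)ρ^K + Kρ^(K+1)] / [(1−ρ)(1−ρ^(K+1))]
Numerator: 0.1884·(1 − 10·0.0000002989 + 9·0.00000005631) = 0.188389
Denominator: (0.8116)·(1.000000) = 0.811611
L = 0.188389/0.811611 = 0.2321

Final: 0.2321


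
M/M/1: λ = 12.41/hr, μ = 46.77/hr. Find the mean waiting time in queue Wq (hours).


ρ = 12.41/46.77 = 0.2653
Wq = ρ/(μ−λ) = 0.2653/(46.77 − 12.41) = 0.2653/34.36 = 0.007722 hr

Final: 0.007722 hr


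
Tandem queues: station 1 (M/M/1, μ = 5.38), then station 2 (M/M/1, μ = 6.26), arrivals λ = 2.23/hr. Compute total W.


Each node sees arrival rate λ = 2.23/hr (tandem ⇒ throughput preserved).
W₁ = 1/(μ₁−λ) = 1/(5.38−2.23) = 0.31746 hr
W₂ = 1/(μ₂−λ) = 1/(6.26−2.23) = 0.24814 hr
W_total = W₁ + W₂ = 0.31746 + 0.24814 = 0.56560 hr

Final: 0.56560 hr


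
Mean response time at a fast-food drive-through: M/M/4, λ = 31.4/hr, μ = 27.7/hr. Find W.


a = 1.1336; ρ = 0.2834; P₀ = 0.321043
Lq = P₀·a^c·ρ/(c!(1−ρ)²) = 0.01219
Wq = Lq/λ = 0.01219/31.4 = 0.0003882 hr
W = Wq + 1/μ = 0.0003882 + 0.03610 = 0.03649 hr

Final: 0.03649 hr


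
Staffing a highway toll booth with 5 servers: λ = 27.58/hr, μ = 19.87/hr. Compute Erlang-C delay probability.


a = λ/μ = 1.3880; ρ = a/5 = 0.2776
P₀ = 0.249307 (from M/M/c formula)
C(c,a) = [a^c/(c!(1−ρ))]·P₀ = [5.15207/(120·0.7224)]·0.249307
= 0.05943·0.249307 = 0.014817

Final: 0.014817


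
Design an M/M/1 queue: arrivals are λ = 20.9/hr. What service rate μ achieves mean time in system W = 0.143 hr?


W = 1/(μ−λ) ⇒ μ − λ = 1/W = 1/0.143 = 6.9930
μ = λ + 1/W = 20.9 + 6.9930 = 27.8930 per hr

Final: 27.8930 /hr


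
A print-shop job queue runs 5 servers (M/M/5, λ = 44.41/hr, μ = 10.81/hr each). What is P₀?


a = λ/μ = 44.41/10.81 = 4.1082; ρ = a/c = 0.8216
Σ_{k=0}^{4} a^k/k! (terms k=0..4) = 1.00000 + 4.10823 + 8.43879 + 11.55617 + 11.86886 = 36.97206
Tail: a^5/(5!(1−ρ)) = 1170.24123/(120·0.1784) = 54.67802
P₀ = 1/(36.97206 + 54.67802) = 1/91.65008 = 0.010911

Final: 0.010911


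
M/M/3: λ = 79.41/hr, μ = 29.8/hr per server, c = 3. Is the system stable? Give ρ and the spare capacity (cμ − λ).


Total capacity cμ = 3·29.8 = 89.40/hr
ρ = λ/(cμ) = 79.41/89.40 = 0.8883
Stable ⇔ ρ < 1: YES
Spare capacity = cμ − λ = 89.40 − 79.41 = 9.99/hr

Final: ρ = 0.8883; stable; margin = 9.99/hr


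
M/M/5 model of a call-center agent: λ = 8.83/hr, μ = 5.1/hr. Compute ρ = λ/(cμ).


ρ = λ/(cμ) = 8.83/(5·5.1) = 8.83/25.50 = 0.3463

Final: 0.3463


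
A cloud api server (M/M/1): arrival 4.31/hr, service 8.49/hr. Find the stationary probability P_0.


ρ = 4.31/8.49 = 0.5077
P_n = (1−ρ)·ρ^n = (1 − 0.5077)·0.5077^0 = 0.4923·1.000000 = 0.492344

Final: 0.492344


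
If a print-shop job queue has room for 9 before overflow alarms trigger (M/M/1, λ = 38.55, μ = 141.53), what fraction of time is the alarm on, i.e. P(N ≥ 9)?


ρ = 38.55/141.53 = 0.2724
P(N ≥ n) = ρ^n = 0.2724^9 = 0.000008252

Final: 0.000008252


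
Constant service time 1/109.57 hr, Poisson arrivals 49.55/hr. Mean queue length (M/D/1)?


ρ = 49.55/109.57 = 0.4522
M/D/1: Lq = ρ²/(2(1−ρ)) = 0.2045/(2·0.5478) = 0.18667

Final: 0.18667


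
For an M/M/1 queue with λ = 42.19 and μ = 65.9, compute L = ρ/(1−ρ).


ρ = λ/μ = 42.19/65.9 = 0.6402
L = ρ/(1−ρ) = 0.6402/(1 − 0.6402) = 0.6402/0.3598 = 1.7794

Final: 1.7794


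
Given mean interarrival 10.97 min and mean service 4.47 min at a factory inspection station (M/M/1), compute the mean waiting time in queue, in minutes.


λ = 60/10.97 = 5.4695 /hr
μ = 60/4.47 = 13.4228 /hr
ρ = λ/μ = 5.4695/13.4228 = 0.4075
Wq = ρ/(μ−λ) = 0.4075/(13.4228−5.4695) = 0.05123 hr
In minutes: 0.05123·60 = 3.074 min

Final: 3.074 min


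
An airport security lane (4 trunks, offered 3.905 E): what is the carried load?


B(4,3.905) = 0.301430 (Erlang-B)
Carried load = a(1 − B) = 3.905·(1 − 0.301430) = 3.905·0.698570 = 2.7279 E

Final: 2.7279 Erlangs


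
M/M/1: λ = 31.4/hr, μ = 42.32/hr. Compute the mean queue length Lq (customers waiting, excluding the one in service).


ρ = 31.4/42.32 = 0.7420
Lq = ρ²/(1−ρ) = 0.5505/0.2580 = 2.1335

Final: 2.1335


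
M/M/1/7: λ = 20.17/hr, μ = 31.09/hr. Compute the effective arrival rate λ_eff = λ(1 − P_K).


ρ = 0.6488; P_K = (1−ρ)ρ^7/(1−ρ^8) = 0.017541
λ_eff = λ(1 − P_K) = 20.17·(1 − 0.017541) = 20.17·0.982459 = 19.8162 /hr

Final: 19.8162 /hr


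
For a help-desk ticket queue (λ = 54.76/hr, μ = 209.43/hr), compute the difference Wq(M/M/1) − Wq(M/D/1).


ρ = 54.76/209.43 = 0.2615
Wq(M/M/1) = ρ/(μ−λ) = 0.2615/154.67 = 0.001691 hr
Wq(M/D/1) = ρ/(2(μ−λ)) = 0.0008453 hr
Savings = 0.001691 − 0.0008453 = 0.0008453 hr

Final: 0.0008453 hr


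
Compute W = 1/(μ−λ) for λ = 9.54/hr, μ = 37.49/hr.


W = 1/(μ−λ) = 1/(37.49 − 9.54) = 1/27.95 = 0.03578 hr

Final: 0.03578 hr


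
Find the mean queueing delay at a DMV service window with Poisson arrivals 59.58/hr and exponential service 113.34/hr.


ρ = 59.58/113.34 = 0.5257
Wq = ρ/(μ−λ) = 0.5257/(113.34 − 59.58) = 0.5257/53.76 = 0.009778 hr

Final: 0.009778 hr


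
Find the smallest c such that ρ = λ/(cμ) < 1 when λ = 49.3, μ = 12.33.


Stability requires cμ > λ ⇔ c > λ/μ.
λ/μ = 49.3/12.33 = 3.9984
Minimum integer c = ⌊3.9984⌋ + 1 = 4
Check: 4·12.33 = 49.32 > 49.3, while 3·12.33 = 36.99 ≤ 49.3

Final: 4 servers


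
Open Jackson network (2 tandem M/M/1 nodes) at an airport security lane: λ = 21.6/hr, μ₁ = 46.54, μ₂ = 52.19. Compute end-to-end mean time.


Each node sees arrival rate λ = 21.6/hr (tandem ⇒ throughput preserved).
W₁ = 1/(μ₁−λ) = 1/(46.54−21.6) = 0.04010 hr
W₂ = 1/(μ₂−λ) = 1/(52.19−21.6) = 0.03269 hr
W_total = W₁ + W₂ = 0.04010 + 0.03269 = 0.07279 hr

Final: 0.07279 hr


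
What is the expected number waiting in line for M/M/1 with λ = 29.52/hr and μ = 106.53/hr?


ρ = 29.52/106.53 = 0.2771
Lq = ρ²/(1−ρ) = 0.07679/0.7229 = 0.1062

Final: 0.1062


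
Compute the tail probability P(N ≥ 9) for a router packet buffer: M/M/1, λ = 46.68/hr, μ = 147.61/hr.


ρ = 46.68/147.61 = 0.3162
P(N ≥ n) = ρ^n = 0.3162^9 = 0.00003163

Final: 0.00003163


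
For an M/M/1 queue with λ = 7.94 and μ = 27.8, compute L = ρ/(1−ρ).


ρ = λ/μ = 7.94/27.8 = 0.2856
L = ρ/(1−ρ) = 0.2856/(1 − 0.2856) = 0.2856/0.7144 = 0.3998

Final: 0.3998


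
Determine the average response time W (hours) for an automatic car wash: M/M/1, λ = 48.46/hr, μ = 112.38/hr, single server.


W = 1/(μ−λ) = 1/(112.38 − 48.46) = 1/63.92 = 0.01564 hr

Final: 0.01564 hr


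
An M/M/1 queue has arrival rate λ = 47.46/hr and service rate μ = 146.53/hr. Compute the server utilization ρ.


ρ = λ/μ = 47.46/146.53 = 0.3239

Final: 0.3239


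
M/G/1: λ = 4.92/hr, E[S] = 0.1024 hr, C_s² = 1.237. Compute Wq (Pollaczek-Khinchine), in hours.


ρ = λ·E[S] = 4.92·0.1024 = 0.5038
E[S²] = E[S]²(1+C_s²) = 0.1024²·(1+1.237) = 0.023457
Wq = λ·E[S²]/(2(1−ρ)) = 4.92·0.023457/(2·0.4962) = 0.11629 hr

Final: 0.11629 hr


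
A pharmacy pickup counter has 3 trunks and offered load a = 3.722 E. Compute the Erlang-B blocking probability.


B(c,a) = (a^c/c!) / Σ_{k=0}^{c} a^k/k!
a^3/3! = 8.593654
Σ terms (k=0..3): 1.00000 + 3.72200 + 6.92664 + 8.59365 = 20.242296
B = 8.593654/20.242296 = 0.424539

Final: 0.424539


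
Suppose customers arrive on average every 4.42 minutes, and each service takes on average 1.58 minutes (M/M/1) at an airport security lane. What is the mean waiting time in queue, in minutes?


λ = 60/4.42 = 13.5747 /hr
μ = 60/1.58 = 37.9747 /hr
ρ = λ/μ = 13.5747/37.9747 = 0.3575
Wq = ρ/(μ−λ) = 0.3575/(37.9747−13.5747) = 0.01465 hr
In minutes: 0.01465·60 = 0.8790 min

Final: 0.8790 min


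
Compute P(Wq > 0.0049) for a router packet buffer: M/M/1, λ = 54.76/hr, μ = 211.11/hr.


ρ = 54.76/211.11 = 0.2594
P(Wq > t) = ρ·e^{−(μ−λ)t} = 0.2594·e^{−0.7661}
= 0.2594·0.464815 = 0.120569

Final: 0.120569


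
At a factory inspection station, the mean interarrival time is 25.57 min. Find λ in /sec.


λ = 1/(interarrival time) in consistent units.
1 second = 0.0166667 min, so λ = 0.0166667/25.57 = 0.0006518 per second

Final: 0.0006518 /sec


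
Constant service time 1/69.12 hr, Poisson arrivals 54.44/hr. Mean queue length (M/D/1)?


ρ = 54.44/69.12 = 0.7876
M/D/1: Lq = ρ²/(2(1−ρ)) = 0.6203/(2·0.2124) = 1.46042

Final: 1.46042


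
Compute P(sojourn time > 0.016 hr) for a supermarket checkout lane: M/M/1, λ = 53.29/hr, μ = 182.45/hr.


W ~ Exponential(μ−λ) for M/M/1.
μ − λ = 182.45 − 53.29 = 129.1600
P(W > t) = e^{−(μ−λ)t} = e^{−2.0666} = 0.126621

Final: 0.126621


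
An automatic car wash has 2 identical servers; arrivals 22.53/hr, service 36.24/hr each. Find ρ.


ρ = λ/(cμ) = 22.53/(2·36.24) = 22.53/72.48 = 0.3108

Final: 0.3108


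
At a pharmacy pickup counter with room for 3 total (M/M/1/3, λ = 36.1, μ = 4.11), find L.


ρ = 36.1/4.11 = 8.7835
L = ρ[1 − (K+1)ρ^K + Kρ^(K+1)] / [(1−ρ)(1−ρ^(K+1))]
Numerator: 8.7835·(1 − 4·677.635485 + 3·5951.980780) = 133037.726141
Denominator: (-7.7835)·(-5950.980780) = 46319.191034
L = 133037.726141/46319.191034 = 2.8722

Final: 2.8722


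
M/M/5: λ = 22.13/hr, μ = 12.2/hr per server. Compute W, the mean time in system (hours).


a = 1.8139; ρ = 0.3628; P₀ = 0.162290
Lq = P₀·a^c·ρ/(c!(1−ρ)²) = 0.02373
Wq = Lq/λ = 0.02373/22.13 = 0.001072 hr
W = Wq + 1/μ = 0.001072 + 0.08197 = 0.08304 hr

Final: 0.08304 hr


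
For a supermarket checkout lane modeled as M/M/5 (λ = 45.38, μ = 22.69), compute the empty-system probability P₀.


a = λ/μ = 45.38/22.69 = 2.0000; ρ = a/c = 0.4000
Σ_{k=0}^{4} a^k/k! (terms k=0..4) = 1.00000 + 2.00000 + 2.00000 + 1.33333 + 0.66667 = 7.00000
Tail: a^5/(5!(1−ρ)) = 32.00000/(120·0.6000) = 0.44444
P₀ = 1/(7.00000 + 0.44444) = 1/7.44444 = 0.134328

Final: 0.134328


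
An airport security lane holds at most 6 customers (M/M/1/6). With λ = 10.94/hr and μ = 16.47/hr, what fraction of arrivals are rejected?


ρ = λ/μ = 10.94/16.47 = 0.6642
P_K = (1−ρ)ρ^K/(1−ρ^(K+1)) = (0.3358·0.085890)/(1 − 0.057051)
= 0.028839/0.942949 = 0.030583

Final: 0.030583


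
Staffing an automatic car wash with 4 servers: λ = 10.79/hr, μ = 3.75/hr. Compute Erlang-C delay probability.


a = λ/μ = 2.8773; ρ = a/4 = 0.7193
P₀ = 0.045121 (from M/M/c formula)
C(c,a) = [a^c/(c!(1−ρ))]·P₀ = [68.54262/(24·0.2807)]·0.045121
= 10.17557·0.045121 = 0.459131

Final: 0.459131


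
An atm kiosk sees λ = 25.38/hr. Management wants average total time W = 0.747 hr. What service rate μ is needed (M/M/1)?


W = 1/(μ−λ) ⇒ μ − λ = 1/W = 1/0.747 = 1.3387
μ = λ + 1/W = 25.38 + 1.3387 = 26.7187 per hr

Final: 26.7187 /hr


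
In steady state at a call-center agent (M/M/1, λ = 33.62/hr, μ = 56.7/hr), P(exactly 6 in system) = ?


ρ = 33.62/56.7 = 0.5929
P_n = (1−ρ)·ρ^n = (1 − 0.5929)·0.5929^6 = 0.4071·0.043460 = 0.017691

Final: 0.017691


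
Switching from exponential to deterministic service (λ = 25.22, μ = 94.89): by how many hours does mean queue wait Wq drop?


ρ = 25.22/94.89 = 0.2658
Wq(M/M/1) = ρ/(μ−λ) = 0.2658/69.67 = 0.003815 hr
Wq(M/D/1) = ρ/(2(μ−λ)) = 0.001907 hr
Savings = 0.003815 − 0.001907 = 0.001907 hr

Final: 0.001907 hr


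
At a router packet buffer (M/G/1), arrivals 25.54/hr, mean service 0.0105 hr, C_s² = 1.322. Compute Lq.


ρ = λ·E[S] = 25.54·0.0105 = 0.2682
Lq = ρ²(1+C_s²)/(2(1−ρ)) = 0.07192·(1+1.322)/(2·0.7318)
= 0.07192·2.3220/1.4637 = 0.11409

Final: 0.11409


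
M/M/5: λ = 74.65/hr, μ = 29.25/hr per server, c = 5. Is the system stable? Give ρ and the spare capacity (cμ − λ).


Total capacity cμ = 5·29.25 = 146.25/hr
ρ = λ/(cμ) = 74.65/146.25 = 0.5104
Stable ⇔ ρ < 1: YES
Spare capacity = cμ − λ = 146.25 − 74.65 = 71.60/hr

Final: ρ = 0.5104; stable; margin = 71.60/hr


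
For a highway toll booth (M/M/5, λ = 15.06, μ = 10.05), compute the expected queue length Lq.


a = λ/μ = 1.4985; ρ = a/5 = 0.2997
P₀ = 0.223109
Lq = P₀·a^c·ρ / (c!·(1−ρ)²) = 0.223109·7.55605·0.2997/(120·0.49042)
= 0.008585

Final: 0.008585


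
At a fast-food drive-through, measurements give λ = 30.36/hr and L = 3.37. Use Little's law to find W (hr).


W = L/λ = 3.37/30.36 = 0.1110 hr

Final: 0.1110 hr


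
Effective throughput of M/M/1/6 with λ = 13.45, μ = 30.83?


ρ = 0.4363; P_K = (1−ρ)ρ^6/(1−ρ^7) = 0.003898
λ_eff = λ(1 − P_K) = 13.45·(1 − 0.003898) = 13.45·0.996102 = 13.3976 /hr

Final: 13.3976 /hr


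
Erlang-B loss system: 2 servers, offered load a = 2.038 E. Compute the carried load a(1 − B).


B(2,2.038) = 0.406028 (Erlang-B)
Carried load = a(1 − B) = 2.038·(1 − 0.406028) = 2.038·0.593972 = 1.2105 E

Final: 1.2105 Erlangs


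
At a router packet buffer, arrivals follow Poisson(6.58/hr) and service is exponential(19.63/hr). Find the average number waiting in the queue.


ρ = 6.58/19.63 = 0.3352
Lq = ρ²/(1−ρ) = 0.1124/0.6648 = 0.1690

Final: 0.1690
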